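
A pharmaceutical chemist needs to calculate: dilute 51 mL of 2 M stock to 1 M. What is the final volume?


C1V1 = C2V2
2 × 51 = 1 × V2
V2 = 102/1 = 102.0 mL

102.0 mL


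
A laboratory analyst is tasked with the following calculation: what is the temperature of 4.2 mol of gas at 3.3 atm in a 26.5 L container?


PV = nRT  (R = 0.08206 L·atm/(mol·K))
T = PV/(nR) = 3.3×26.5/(4.2×0.08206)
= 87.45/0.344652
= 253.73 K

253.73 K


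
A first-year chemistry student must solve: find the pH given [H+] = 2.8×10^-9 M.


pH = -log10([H+]) = -log10(2.8×10^-9)
= 9 - log10(2.8)
= 9 - 0.45
= 8.55

8.55


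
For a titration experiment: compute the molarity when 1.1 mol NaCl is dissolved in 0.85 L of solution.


M = n/V = 1.1/0.85 = 1.294 mol/L

1.294 M


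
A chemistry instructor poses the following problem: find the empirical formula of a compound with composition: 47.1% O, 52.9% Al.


Assume 100 g sample. Moles of each element:
  O: 47.1/16.0 = 2.944 mol
  Al: 52.9/26.98 = 1.961 mol
Divide by smallest (1.961):
  O: 2.944/1.961 = 1.5
  Al: 1.961/1.961 = 1.0
Multiply all ratios by 2 to obtain whole numbers.
Empirical formula: Al2O3

Al2O3


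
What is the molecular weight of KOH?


M(KOH) = 1×39.1 + 1×16.0 + 1×1.008
= 39.1 + 16.0 + 1.01
= 56.11 g/mol

56.11 g/mol


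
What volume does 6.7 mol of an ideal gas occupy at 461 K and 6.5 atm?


PV = nRT  (R = 0.08206 L·atm/(mol·K))
V = nRT/P = 6.7×0.08206×461/6.5
= 38.994 L

38.994 L


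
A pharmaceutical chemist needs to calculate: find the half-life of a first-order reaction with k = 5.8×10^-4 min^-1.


t½ = ln2/k = 0.693147/(5.8×10^-4 min^-1)
= 1195 min

1195 min


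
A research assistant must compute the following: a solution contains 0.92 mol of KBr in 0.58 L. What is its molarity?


M = n/V = 0.92/0.58 = 1.586 mol/L

1.586 M


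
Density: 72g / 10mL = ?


ρ = mass/volume
= 72/10
= 7.2 g/mL

7.2 g/mL


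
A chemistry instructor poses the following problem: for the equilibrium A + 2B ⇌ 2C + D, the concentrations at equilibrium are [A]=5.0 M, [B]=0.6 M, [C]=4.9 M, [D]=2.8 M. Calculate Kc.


Kc = [C]^2[D]/([A][B]^2)
= (4.9^2 × 2.8^1)/(5.0^1 × 0.6^2)
= 67.228/1.8
= 37.35

37.35


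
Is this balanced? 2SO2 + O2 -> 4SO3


Equation: 2SO2 + O2 -> 4SO3
Check atoms: O: 6≠12, S: 2≠4
Not balanced

No, not balanced


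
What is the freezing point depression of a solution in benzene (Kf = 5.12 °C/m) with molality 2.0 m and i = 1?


ΔTf = Kf × m × i
= 5.12 × 2.0 × 1
= 10.24 °C

10.24 °C


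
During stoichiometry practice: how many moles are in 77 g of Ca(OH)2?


M(Ca(OH)2) = 74.1 g/mol
n = mass/M = 77/74.1 = 1.0391 mol

1.0391 mol


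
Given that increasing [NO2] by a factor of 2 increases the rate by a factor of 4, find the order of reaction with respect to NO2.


rate ∝ [NO2]^n
2^n = 4 → n = 2
Order in NO2: 2

2


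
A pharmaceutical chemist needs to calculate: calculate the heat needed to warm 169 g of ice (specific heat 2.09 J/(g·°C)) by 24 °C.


q = mcΔT = 169 × 2.09 × 24
= 8477.04 J

8477.04 J


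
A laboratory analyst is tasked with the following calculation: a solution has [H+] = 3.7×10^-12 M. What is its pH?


pH = -log10([H+]) = -log10(3.7×10^-12)
= 12 - log10(3.7)
= 12 - 0.57
= 11.43

11.43


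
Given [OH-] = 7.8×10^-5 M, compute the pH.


pOH = -log10([OH-]) = -log10(7.8×10^-5)
= 5 - log10(7.8) = 4.11
pH = 14 - pOH = 14 - 4.11 = 9.89

9.89


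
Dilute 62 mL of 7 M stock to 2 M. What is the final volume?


C1V1 = C2V2
7 × 62 = 2 × V2
V2 = 434/2 = 217.0 mL

217.0 mL


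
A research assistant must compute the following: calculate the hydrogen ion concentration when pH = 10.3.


[H+] = 10^(-pH) = 10^(-10.3)
= 5.01×10^-11 M

5.01×10^-11 M


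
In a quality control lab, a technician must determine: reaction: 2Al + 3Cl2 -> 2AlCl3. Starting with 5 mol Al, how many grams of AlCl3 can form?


Mole ratio AlCl3:Al = 2:2
n(AlCl3) = 5 × 2/2 = 5.000 mol
mass = 5.000 × 133.33 = 666.65 g

666.65 g


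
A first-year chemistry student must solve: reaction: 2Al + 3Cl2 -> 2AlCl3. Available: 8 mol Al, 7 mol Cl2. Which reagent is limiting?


Mole ratio available / coefficient:
  Al: 8/2 = 4.000
  Cl2: 7/3 = 2.333
Smaller ratio is limiting.

Cl2


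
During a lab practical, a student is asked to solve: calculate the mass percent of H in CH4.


M(CH4) = 1×12.01 + 4×1.008 = 16.042 g/mol
Mass of H = 4 × 1.008 = 4.032 g/mol
% H = 4.032/16.042 × 100 = 25.13%

25.13%


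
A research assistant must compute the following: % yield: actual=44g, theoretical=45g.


% yield = actual/theoretical × 100
= 44/45 × 100
= 97.78%

97.78%


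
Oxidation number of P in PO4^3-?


x + 4(-2) = -3, so x = +5
Oxidation number: +5

+5


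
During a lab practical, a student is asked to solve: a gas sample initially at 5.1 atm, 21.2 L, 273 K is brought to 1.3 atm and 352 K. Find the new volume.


P1V1/T1 = P2V2/T2
V2 = P1V1T2/(T1P2)
= 5.1×21.2×352/(273×1.3)
= 107.237 L

107.237 L


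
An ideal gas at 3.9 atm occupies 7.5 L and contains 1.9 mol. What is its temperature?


PV = nRT  (R = 0.08206 L·atm/(mol·K))
T = PV/(nR) = 3.9×7.5/(1.9×0.08206)
= 29.25/0.155914
= 187.60 K

187.60 K


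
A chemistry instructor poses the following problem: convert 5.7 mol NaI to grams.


M(NaI) = 149.89 g/mol
mass = n × M = 5.7 × 149.89 = 854.37 g

854.37 g


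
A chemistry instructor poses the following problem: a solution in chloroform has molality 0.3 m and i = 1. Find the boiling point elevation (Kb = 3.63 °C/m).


ΔTb = Kb × m × i
= 3.63 × 0.3 × 1
= 1.089 °C

1.089 °C


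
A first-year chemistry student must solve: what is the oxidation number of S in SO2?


x + 2(-2) = 0, so x = +4
Oxidation number: +4

+4


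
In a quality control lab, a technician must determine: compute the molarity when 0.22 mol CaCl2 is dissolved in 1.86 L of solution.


M = n/V = 0.22/1.86 = 0.118 mol/L

0.118 M


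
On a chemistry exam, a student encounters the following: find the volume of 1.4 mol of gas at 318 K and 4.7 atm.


PV = nRT  (R = 0.08206 L·atm/(mol·K))
V = nRT/P = 1.4×0.08206×318/4.7
= 7.773 L

7.773 L


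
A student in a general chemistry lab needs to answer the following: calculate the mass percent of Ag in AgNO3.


M(AgNO3) = 1×107.87 + 1×14.01 + 3×16.0 = 169.88 g/mol
Mass of Ag = 1 × 107.87 = 107.87 g/mol
% Ag = 107.87/169.88 × 100 = 63.50%

63.50%


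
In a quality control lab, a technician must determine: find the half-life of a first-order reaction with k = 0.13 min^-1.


t½ = ln2/k = 0.693147/(0.13 min^-1)
= 5.332 min

5.332 min


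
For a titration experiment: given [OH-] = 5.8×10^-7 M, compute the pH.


pOH = -log10([OH-]) = -log10(5.8×10^-7)
= 7 - log10(5.8) = 6.24
pH = 14 - pOH = 14 - 6.24 = 7.76

7.76


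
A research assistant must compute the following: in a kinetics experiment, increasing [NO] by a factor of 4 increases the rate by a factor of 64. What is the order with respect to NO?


rate ∝ [NO]^n
4^n = 64 → n = 3
Order in NO: 3

3


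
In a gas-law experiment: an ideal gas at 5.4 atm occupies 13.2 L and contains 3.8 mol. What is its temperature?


PV = nRT  (R = 0.08206 L·atm/(mol·K))
T = PV/(nR) = 5.4×13.2/(3.8×0.08206)
= 71.28/0.311828
= 228.59 K

228.59 K


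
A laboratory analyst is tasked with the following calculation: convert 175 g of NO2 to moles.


M(NO2) = 46.01 g/mol
n = mass/M = 175/46.01 = 3.8035 mol

3.8035 mol


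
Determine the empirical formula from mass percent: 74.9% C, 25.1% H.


Assume 100 g sample. Moles of each element:
  C: 74.9/12.01 = 6.236 mol
  H: 25.1/1.008 = 24.901 mol
Divide by smallest (6.236):
  C: 6.236/6.236 = 1.0
  H: 24.901/6.236 = 3.99
Empirical formula: CH4

CH4


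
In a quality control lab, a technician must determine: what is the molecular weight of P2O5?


M(P2O5) = 2×30.97 + 5×16.0
= 61.94 + 80.0
= 141.94 g/mol

141.94 g/mol


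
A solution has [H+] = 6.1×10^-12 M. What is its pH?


pH = -log10([H+]) = -log10(6.1×10^-12)
= 12 - log10(6.1)
= 12 - 0.79
= 11.21

11.21


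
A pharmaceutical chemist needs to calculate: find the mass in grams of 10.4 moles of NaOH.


M(NaOH) = 40.0 g/mol
mass = n × M = 10.4 × 40.0 = 416.00 g

416.00 g


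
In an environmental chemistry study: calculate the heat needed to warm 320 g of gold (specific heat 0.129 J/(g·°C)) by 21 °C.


q = mcΔT = 320 × 0.129 × 21
= 866.88 J

866.88 J


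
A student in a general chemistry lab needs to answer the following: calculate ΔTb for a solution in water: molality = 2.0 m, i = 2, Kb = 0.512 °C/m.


ΔTb = Kb × m × i
= 0.512 × 2.0 × 2
= 2.048 °C

2.048 °C


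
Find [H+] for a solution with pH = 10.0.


[H+] = 10^(-pH) = 10^(-10.0)
= 1.0×10^-10 M

1.0×10^-10 M


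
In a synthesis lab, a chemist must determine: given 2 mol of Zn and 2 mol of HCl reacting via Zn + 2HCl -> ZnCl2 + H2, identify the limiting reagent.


Mole ratio available / coefficient:
  Zn: 2/1 = 2.000
  HCl: 2/2 = 1.000
Smaller ratio is limiting.

HCl


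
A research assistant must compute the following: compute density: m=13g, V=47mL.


ρ = mass/volume
= 13/47
= 0.277 g/mL

0.277 g/mL


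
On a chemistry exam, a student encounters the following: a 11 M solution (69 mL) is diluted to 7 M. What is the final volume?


C1V1 = C2V2
11 × 69 = 7 × V2
V2 = 759/7 = 108.43 mL

108.43 mL


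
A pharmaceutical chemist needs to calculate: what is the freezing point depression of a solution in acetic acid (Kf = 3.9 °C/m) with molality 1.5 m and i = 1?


ΔTf = Kf × m × i
= 3.9 × 1.5 × 1
= 5.85 °C

5.85 °C


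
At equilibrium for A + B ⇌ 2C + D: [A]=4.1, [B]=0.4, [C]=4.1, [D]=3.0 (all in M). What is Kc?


Kc = [C]^2[D]/([A][B])
= (4.1^2 × 3.0^1)/(4.1^1 × 0.4^1)
= 50.43/1.64
= 30.75

30.75


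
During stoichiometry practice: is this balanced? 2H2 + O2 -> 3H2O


Equation: 2H2 + O2 -> 3H2O
Check atoms: H: 4≠6, O: 2≠3
Not balanced

No, not balanced


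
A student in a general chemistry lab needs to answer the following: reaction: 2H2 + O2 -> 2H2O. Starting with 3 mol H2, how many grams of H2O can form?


Mole ratio H2O:H2 = 2:2
n(H2O) = 3 × 2/2 = 3.000 mol
mass = 3.000 × 18.02 = 54.06 g

54.06 g


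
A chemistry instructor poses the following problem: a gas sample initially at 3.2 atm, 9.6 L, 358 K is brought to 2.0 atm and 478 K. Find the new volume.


P1V1/T1 = P2V2/T2
V2 = P1V1T2/(T1P2)
= 3.2×9.6×478/(358×2.0)
= 20.509 L

20.509 L


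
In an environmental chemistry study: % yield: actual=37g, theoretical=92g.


% yield = actual/theoretical × 100
= 37/92 × 100
= 40.22%

40.22%


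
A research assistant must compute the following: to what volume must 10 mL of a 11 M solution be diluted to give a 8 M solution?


C1V1 = C2V2
11 × 10 = 8 × V2
V2 = 110/8 = 13.75 mL

13.75 mL


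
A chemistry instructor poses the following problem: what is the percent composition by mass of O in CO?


M(CO) = 1×12.01 + 1×16.0 = 28.01 g/mol
Mass of O = 1 × 16.0 = 16.00 g/mol
% O = 16.00/28.01 × 100 = 57.12%

57.12%


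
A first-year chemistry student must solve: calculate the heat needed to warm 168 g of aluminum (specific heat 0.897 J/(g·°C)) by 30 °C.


q = mcΔT = 168 × 0.897 × 30
= 4520.88 J

4520.88 J


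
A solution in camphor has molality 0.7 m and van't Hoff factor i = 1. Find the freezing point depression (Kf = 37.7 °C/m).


ΔTf = Kf × m × i
= 37.7 × 0.7 × 1
= 26.39 °C

26.39 °C


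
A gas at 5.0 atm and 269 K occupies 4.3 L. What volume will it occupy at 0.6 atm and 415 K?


P1V1/T1 = P2V2/T2
V2 = P1V1T2/(T1P2)
= 5.0×4.3×415/(269×0.6)
= 55.282 L

55.282 L


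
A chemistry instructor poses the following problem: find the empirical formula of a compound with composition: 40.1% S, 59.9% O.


Assume 100 g sample. Moles of each element:
  S: 40.1/32.07 = 1.25 mol
  O: 59.9/16.0 = 3.744 mol
Divide by smallest (1.25):
  S: 1.25/1.25 = 1.0
  O: 3.744/1.25 = 3.0
Empirical formula: SO3

SO3


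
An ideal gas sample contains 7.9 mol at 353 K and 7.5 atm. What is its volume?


PV = nRT  (R = 0.08206 L·atm/(mol·K))
V = nRT/P = 7.9×0.08206×353/7.5
= 30.512 L

30.512 L


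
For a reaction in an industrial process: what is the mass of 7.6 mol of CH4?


M(CH4) = 16.04 g/mol
mass = n × M = 7.6 × 16.04 = 121.90 g

121.90 g


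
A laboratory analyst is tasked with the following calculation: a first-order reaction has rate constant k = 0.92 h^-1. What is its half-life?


t½ = ln2/k = 0.693147/(0.92 h^-1)
= 0.7534 h

0.7534 h


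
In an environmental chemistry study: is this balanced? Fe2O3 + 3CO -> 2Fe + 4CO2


Equation: Fe2O3 + 3CO -> 2Fe + 4CO2
Check atoms: C: 3≠4, Fe: 2=2, O: 6≠8
Not balanced

No, not balanced


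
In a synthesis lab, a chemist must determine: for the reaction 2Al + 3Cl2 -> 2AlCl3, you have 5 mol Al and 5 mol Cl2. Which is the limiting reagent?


Mole ratio available / coefficient:
  Al: 5/2 = 2.500
  Cl2: 5/3 = 1.667
Smaller ratio is limiting.

Cl2


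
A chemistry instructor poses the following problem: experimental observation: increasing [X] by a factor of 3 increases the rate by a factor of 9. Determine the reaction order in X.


rate ∝ [X]^n
3^n = 9 → n = 2
Order in X: 2

2


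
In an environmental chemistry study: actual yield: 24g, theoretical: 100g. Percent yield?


% yield = actual/theoretical × 100
= 24/100 × 100
= 24.0%

24.0%


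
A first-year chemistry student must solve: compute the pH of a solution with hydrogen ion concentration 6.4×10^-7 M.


pH = -log10([H+]) = -log10(6.4×10^-7)
= 7 - log10(6.4)
= 7 - 0.81
= 6.19

6.19


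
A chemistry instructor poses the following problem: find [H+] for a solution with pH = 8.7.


[H+] = 10^(-pH) = 10^(-8.7)
= 2.0×10^-9 M

2.0×10^-9 M


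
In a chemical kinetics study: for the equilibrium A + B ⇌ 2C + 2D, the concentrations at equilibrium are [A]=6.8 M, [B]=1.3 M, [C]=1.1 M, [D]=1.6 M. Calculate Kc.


Kc = [C]^2[D]^2/([A][B])
= (1.1^2 × 1.6^2)/(6.8^1 × 1.3^1)
= 3.0976/8.84
= 0.3504

0.3504


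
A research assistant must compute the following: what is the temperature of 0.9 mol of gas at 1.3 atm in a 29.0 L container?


PV = nRT  (R = 0.08206 L·atm/(mol·K))
T = PV/(nR) = 1.3×29.0/(0.9×0.08206)
= 37.70/0.073854
= 510.47 K

510.47 K


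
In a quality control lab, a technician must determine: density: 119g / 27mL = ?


ρ = mass/volume
= 119/27
= 4.407 g/mL

4.407 g/mL


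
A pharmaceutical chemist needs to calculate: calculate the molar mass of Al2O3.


M(Al2O3) = 2×26.98 + 3×16.0
= 53.96 + 48.0
= 101.96 g/mol

101.96 g/mol


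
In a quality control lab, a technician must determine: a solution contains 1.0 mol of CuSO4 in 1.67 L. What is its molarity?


M = n/V = 1.0/1.67 = 0.599 mol/L

0.599 M


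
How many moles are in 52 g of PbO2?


M(PbO2) = 239.2 g/mol
n = mass/M = 52/239.2 = 0.2174 mol

0.2174 mol


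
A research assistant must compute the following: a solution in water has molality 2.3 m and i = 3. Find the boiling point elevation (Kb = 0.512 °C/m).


ΔTb = Kb × m × i
= 0.512 × 2.3 × 3
= 3.5328 °C

3.5328 °C


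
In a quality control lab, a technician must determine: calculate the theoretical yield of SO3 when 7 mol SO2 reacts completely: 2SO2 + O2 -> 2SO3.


Mole ratio SO3:SO2 = 2:2
n(SO3) = 7 × 2/2 = 7.000 mol
mass = 7.000 × 80.07 = 560.49 g

560.49 g


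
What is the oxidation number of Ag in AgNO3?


Ag is +1
Oxidation number: +1

+1


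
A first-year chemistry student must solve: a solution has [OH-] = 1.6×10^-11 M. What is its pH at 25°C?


pOH = -log10([OH-]) = -log10(1.6×10^-11)
= 11 - log10(1.6) = 10.8
pH = 14 - pOH = 14 - 10.8 = 3.2

3.2


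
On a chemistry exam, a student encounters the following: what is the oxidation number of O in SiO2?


O is usually -2
Oxidation number: -2

-2


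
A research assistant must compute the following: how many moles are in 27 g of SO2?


M(SO2) = 64.07 g/mol
n = mass/M = 27/64.07 = 0.4214 mol

0.4214 mol


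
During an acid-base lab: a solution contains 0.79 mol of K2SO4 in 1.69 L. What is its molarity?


M = n/V = 0.79/1.69 = 0.467 mol/L

0.467 M


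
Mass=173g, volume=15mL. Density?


ρ = mass/volume
= 173/15
= 11.533 g/mL

11.533 g/mL


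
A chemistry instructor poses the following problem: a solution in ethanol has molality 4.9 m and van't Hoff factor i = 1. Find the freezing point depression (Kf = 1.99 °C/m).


ΔTf = Kf × m × i
= 1.99 × 4.9 × 1
= 9.751 °C

9.751 °C


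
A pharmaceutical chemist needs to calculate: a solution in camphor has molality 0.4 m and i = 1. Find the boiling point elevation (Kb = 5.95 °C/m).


ΔTb = Kb × m × i
= 5.95 × 0.4 × 1
= 2.38 °C

2.38 °C


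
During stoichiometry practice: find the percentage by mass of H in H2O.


M(H2O) = 2×1.008 + 1×16.0 = 18.016 g/mol
Mass of H = 2 × 1.008 = 2.016 g/mol
% H = 2.016/18.016 × 100 = 11.19%

11.19%


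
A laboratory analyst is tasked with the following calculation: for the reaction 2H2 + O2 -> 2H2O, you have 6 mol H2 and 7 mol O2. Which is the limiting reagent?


Mole ratio available / coefficient:
  H2: 6/2 = 3.000
  O2: 7/1 = 7.000
Smaller ratio is limiting.

H2


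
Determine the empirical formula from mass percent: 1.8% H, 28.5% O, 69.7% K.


Assume 100 g sample. Moles of each element:
  H: 1.8/1.008 = 1.786 mol
  O: 28.5/16.0 = 1.781 mol
  K: 69.7/39.1 = 1.783 mol
Divide by smallest (1.781):
  H: 1.786/1.781 = 1.0
  O: 1.781/1.781 = 1.0
  K: 1.783/1.781 = 1.0
Empirical formula: KOH

KOH


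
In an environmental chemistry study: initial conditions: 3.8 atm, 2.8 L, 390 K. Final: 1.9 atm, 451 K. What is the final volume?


P1V1/T1 = P2V2/T2
V2 = P1V1T2/(T1P2)
= 3.8×2.8×451/(390×1.9)
= 6.476 L

6.476 L


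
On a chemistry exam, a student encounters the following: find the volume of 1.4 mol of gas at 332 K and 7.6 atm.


PV = nRT  (R = 0.08206 L·atm/(mol·K))
V = nRT/P = 1.4×0.08206×332/7.6
= 5.019 L

5.019 L


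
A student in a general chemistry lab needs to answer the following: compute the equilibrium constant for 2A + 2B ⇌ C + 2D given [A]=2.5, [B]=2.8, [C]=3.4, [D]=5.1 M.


Kc = [C][D]^2/([A]^2[B]^2)
= (3.4^1 × 5.1^2)/(2.5^2 × 2.8^2)
= 88.434/49
= 1.805

1.805


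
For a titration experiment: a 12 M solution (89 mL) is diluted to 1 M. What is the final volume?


C1V1 = C2V2
12 × 89 = 1 × V2
V2 = 1068/1 = 1068.0 mL

1068.0 mL


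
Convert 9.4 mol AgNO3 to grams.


M(AgNO3) = 169.88 g/mol
mass = n × M = 9.4 × 169.88 = 1596.87 g

1596.87 g


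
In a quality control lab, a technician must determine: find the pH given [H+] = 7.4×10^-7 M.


pH = -log10([H+]) = -log10(7.4×10^-7)
= 7 - log10(7.4)
= 7 - 0.87
= 6.13

6.13


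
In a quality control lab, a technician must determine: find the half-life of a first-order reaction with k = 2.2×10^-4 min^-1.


t½ = ln2/k = 0.693147/(2.2×10^-4 min^-1)
= 3151 min

3151 min


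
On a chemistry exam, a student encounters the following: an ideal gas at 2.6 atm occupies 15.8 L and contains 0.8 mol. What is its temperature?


PV = nRT  (R = 0.08206 L·atm/(mol·K))
T = PV/(nR) = 2.6×15.8/(0.8×0.08206)
= 41.08/0.065648
= 625.76 K

625.76 K


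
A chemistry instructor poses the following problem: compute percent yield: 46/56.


% yield = actual/theoretical × 100
= 46/56 × 100
= 82.14%

82.14%


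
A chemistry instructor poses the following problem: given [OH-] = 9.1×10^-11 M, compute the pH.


pOH = -log10([OH-]) = -log10(9.1×10^-11)
= 11 - log10(9.1) = 10.04
pH = 14 - pOH = 14 - 10.04 = 3.96

3.96


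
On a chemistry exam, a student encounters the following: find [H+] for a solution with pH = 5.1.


[H+] = 10^(-pH) = 10^(-5.1)
= 7.94×10^-6 M

7.94×10^-6 M


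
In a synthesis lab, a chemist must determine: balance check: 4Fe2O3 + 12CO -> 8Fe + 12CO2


Equation: 4Fe2O3 + 12CO -> 8Fe + 12CO2
Check atoms: C: 12=12, Fe: 8=8, O: 24=24
Balanced

Yes, balanced


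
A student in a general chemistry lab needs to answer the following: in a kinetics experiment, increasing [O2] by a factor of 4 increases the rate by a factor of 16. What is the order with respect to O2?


rate ∝ [O2]^n
4^n = 16 → n = 2
Order in O2: 2

2


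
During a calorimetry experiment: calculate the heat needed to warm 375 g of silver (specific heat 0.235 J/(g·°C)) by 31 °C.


q = mcΔT = 375 × 0.235 × 31
= 2731.88 J

2731.88 J


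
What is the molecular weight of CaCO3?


M(CaCO3) = 1×40.08 + 1×12.01 + 3×16.0
= 40.08 + 12.01 + 48.0
= 100.09 g/mol

100.09 g/mol


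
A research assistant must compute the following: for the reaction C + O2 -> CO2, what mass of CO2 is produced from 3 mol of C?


Mole ratio CO2:C = 1:1
n(CO2) = 3 × 1/1 = 3.000 mol
mass = 3.000 × 44.01 = 132.03 g

132.03 g


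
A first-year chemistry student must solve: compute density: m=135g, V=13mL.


ρ = mass/volume
= 135/13
= 10.385 g/mL

10.385 g/mL


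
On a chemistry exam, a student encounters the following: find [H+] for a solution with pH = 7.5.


[H+] = 10^(-pH) = 10^(-7.5)
= 3.16×10^-8 M

3.16×10^-8 M


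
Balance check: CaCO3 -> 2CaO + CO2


Equation: CaCO3 -> 2CaO + CO2
Check atoms: C: 1=1, Ca: 1≠2, O: 3≠4
Not balanced

No, not balanced


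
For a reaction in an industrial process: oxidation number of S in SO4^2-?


x + 4(-2) = -2, so x = +6
Oxidation number: +6

+6


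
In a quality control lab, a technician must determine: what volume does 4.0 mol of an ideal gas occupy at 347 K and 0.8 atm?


PV = nRT  (R = 0.08206 L·atm/(mol·K))
V = nRT/P = 4.0×0.08206×347/0.8
= 142.374 L

142.374 L


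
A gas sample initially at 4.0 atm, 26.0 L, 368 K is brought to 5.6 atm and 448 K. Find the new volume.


P1V1/T1 = P2V2/T2
V2 = P1V1T2/(T1P2)
= 4.0×26.0×448/(368×5.6)
= 22.609 L

22.609 L


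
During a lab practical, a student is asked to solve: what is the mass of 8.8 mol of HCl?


M(HCl) = 36.46 g/mol
mass = n × M = 8.8 × 36.46 = 320.85 g

320.85 g


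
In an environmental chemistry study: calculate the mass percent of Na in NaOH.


M(NaOH) = 1×22.99 + 1×16.0 + 1×1.008 = 39.998 g/mol
Mass of Na = 1 × 22.99 = 22.99 g/mol
% Na = 22.99/39.998 × 100 = 57.48%

57.48%


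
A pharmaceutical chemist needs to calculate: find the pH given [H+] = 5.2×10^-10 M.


pH = -log10([H+]) = -log10(5.2×10^-10)
= 10 - log10(5.2)
= 10 - 0.72
= 9.28

9.28


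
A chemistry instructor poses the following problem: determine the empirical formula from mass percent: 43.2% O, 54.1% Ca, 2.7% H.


Assume 100 g sample. Moles of each element:
  O: 43.2/16.0 = 2.7 mol
  Ca: 54.1/40.08 = 1.35 mol
  H: 2.7/1.008 = 2.679 mol
Divide by smallest (1.35):
  O: 2.7/1.35 = 2.0
  Ca: 1.35/1.35 = 1.0
  H: 2.679/1.35 = 1.98
Empirical formula: CaO2H2

CaO2H2


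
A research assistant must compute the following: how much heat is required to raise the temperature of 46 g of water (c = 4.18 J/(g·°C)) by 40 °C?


q = mcΔT = 46 × 4.18 × 40
= 7691.20 J

7691.20 J


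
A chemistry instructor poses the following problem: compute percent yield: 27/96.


% yield = actual/theoretical × 100
= 27/96 × 100
= 28.12%

28.12%


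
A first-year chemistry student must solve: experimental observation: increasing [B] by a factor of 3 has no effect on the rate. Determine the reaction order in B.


rate ∝ [B]^n
rate ∝ [B]^0
Order in B: 0

0


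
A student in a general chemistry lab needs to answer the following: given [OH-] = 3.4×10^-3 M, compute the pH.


pOH = -log10([OH-]) = -log10(3.4×10^-3)
= 3 - log10(3.4) = 2.47
pH = 14 - pOH = 14 - 2.47 = 11.53

11.53


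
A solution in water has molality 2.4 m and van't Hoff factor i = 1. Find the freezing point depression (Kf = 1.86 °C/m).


ΔTf = Kf × m × i
= 1.86 × 2.4 × 1
= 4.464 °C

4.464 °C


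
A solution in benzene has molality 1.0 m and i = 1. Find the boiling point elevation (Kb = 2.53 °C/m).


ΔTb = Kb × m × i
= 2.53 × 1.0 × 1
= 2.53 °C

2.53 °C


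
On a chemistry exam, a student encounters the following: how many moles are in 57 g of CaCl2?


M(CaCl2) = 110.98 g/mol
n = mass/M = 57/110.98 = 0.5136 mol

0.5136 mol


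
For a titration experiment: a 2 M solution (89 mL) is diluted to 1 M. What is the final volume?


C1V1 = C2V2
2 × 89 = 1 × V2
V2 = 178/1 = 178.0 mL

178.0 mL


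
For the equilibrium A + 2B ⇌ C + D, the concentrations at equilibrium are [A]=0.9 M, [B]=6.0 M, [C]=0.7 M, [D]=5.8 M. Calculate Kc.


Kc = [C][D]/([A][B]^2)
= (0.7^1 × 5.8^1)/(0.9^1 × 6.0^2)
= 4.06/32.4
= 0.1253

0.1253


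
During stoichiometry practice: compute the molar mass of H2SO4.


M(H2SO4) = 2×1.008 + 1×32.07 + 4×16.0
= 2.02 + 32.07 + 64.0
= 98.09 g/mol

98.09 g/mol


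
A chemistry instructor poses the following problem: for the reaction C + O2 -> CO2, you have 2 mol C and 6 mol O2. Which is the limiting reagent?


Mole ratio available / coefficient:
  C: 2/1 = 2.000
  O2: 6/1 = 6.000
Smaller ratio is limiting.

C


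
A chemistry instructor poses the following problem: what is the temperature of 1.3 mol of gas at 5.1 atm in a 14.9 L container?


PV = nRT  (R = 0.08206 L·atm/(mol·K))
T = PV/(nR) = 5.1×14.9/(1.3×0.08206)
= 75.99/0.106678
= 712.33 K

712.33 K


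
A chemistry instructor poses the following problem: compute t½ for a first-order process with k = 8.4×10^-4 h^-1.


t½ = ln2/k = 0.693147/(8.4×10^-4 h^-1)
= 825.2 h

825.2 h


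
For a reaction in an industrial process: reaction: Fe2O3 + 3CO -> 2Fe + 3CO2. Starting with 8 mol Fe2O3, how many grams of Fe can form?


Mole ratio Fe:Fe2O3 = 2:1
n(Fe) = 8 × 2/1 = 16.000 mol
mass = 16.000 × 55.85 = 893.6 g

893.6 g


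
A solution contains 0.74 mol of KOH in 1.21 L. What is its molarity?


M = n/V = 0.74/1.21 = 0.612 mol/L

0.612 M


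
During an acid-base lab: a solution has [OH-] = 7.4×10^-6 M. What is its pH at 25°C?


pOH = -log10([OH-]) = -log10(7.4×10^-6)
= 6 - log10(7.4) = 5.13
pH = 14 - pOH = 14 - 5.13 = 8.87

8.87


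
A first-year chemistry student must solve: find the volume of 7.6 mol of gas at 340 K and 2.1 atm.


PV = nRT  (R = 0.08206 L·atm/(mol·K))
V = nRT/P = 7.6×0.08206×340/2.1
= 100.973 L

100.973 L


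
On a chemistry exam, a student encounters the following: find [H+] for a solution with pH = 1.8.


[H+] = 10^(-pH) = 10^(-1.8)
= 1.58×10^-2 M

1.58×10^-2 M


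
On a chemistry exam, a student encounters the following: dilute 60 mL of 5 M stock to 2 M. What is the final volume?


C1V1 = C2V2
5 × 60 = 2 × V2
V2 = 300/2 = 150.0 mL

150.0 mL


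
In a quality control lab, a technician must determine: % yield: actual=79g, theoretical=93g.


% yield = actual/theoretical × 100
= 79/93 × 100
= 84.95%

84.95%


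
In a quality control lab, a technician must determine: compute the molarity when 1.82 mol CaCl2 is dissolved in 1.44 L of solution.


M = n/V = 1.82/1.44 = 1.264 mol/L

1.264 M


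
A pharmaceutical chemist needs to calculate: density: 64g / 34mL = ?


ρ = mass/volume
= 64/34
= 1.882 g/mL

1.882 g/mL


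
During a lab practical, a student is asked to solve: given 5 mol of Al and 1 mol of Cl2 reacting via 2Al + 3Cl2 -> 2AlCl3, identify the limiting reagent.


Mole ratio available / coefficient:
  Al: 5/2 = 2.500
  Cl2: 1/3 = 0.333
Smaller ratio is limiting.

Cl2


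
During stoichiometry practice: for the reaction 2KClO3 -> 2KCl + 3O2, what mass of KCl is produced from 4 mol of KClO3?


Mole ratio KCl:KClO3 = 2:2
n(KCl) = 4 × 2/2 = 4.000 mol
mass = 4.000 × 74.55 = 298.2 g

298.2 g


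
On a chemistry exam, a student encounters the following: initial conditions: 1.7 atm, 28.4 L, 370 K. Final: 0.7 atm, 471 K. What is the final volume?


P1V1/T1 = P2V2/T2
V2 = P1V1T2/(T1P2)
= 1.7×28.4×471/(370×0.7)
= 87.799 L

87.799 L


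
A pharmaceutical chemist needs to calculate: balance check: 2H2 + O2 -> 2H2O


Equation: 2H2 + O2 -> 2H2O
Check atoms: H: 4=4, O: 2=2
Balanced

Yes, balanced


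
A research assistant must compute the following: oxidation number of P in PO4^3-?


x + 4(-2) = -3, so x = +5
Oxidation number: +5

+5


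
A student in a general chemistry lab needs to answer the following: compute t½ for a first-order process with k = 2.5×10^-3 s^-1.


t½ = ln2/k = 0.693147/(2.5×10^-3 s^-1)
= 277.3 s

277.3 s


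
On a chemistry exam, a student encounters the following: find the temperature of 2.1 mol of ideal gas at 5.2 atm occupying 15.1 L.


PV = nRT  (R = 0.08206 L·atm/(mol·K))
T = PV/(nR) = 5.2×15.1/(2.1×0.08206)
= 78.52/0.172326
= 455.65 K

455.65 K


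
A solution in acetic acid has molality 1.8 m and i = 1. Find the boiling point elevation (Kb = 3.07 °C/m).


ΔTb = Kb × m × i
= 3.07 × 1.8 × 1
= 5.526 °C

5.526 °C


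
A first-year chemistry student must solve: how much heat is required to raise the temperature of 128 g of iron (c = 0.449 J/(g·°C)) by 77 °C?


q = mcΔT = 128 × 0.449 × 77
= 4425.34 J

4425.34 J


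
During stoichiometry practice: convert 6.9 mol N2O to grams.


M(N2O) = 44.02 g/mol
mass = n × M = 6.9 × 44.02 = 303.74 g

303.74 g


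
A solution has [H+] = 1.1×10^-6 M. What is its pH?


pH = -log10([H+]) = -log10(1.1×10^-6)
= 6 - log10(1.1)
= 6 - 0.04
= 5.96

5.96


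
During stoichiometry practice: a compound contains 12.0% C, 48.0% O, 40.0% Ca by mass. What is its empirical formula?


Assume 100 g sample. Moles of each element:
  C: 12.0/12.01 = 0.999 mol
  O: 48.0/16.0 = 3.0 mol
  Ca: 40.0/40.08 = 0.998 mol
Divide by smallest (0.998):
  C: 0.999/0.998 = 1.0
  O: 3.0/0.998 = 3.01
  Ca: 0.998/0.998 = 1.0
Empirical formula: CaCO3

CaCO3


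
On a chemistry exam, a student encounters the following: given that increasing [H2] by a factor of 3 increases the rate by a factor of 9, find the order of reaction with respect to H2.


rate ∝ [H2]^n
3^n = 9 → n = 2
Order in H2: 2

2


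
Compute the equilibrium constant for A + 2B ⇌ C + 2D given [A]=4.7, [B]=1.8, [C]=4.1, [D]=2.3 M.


Kc = [C][D]^2/([A][B]^2)
= (4.1^1 × 2.3^2)/(4.7^1 × 1.8^2)
= 21.689/15.228
= 1.424

1.424


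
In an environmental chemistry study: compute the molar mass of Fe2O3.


M(Fe2O3) = 2×55.85 + 3×16.0
= 111.7 + 48.0
= 159.7 g/mol

159.7 g/mol


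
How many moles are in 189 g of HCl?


M(HCl) = 36.46 g/mol
n = mass/M = 189/36.46 = 5.1838 mol

5.1838 mol


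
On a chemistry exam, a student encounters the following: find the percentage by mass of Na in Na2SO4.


M(Na2SO4) = 2×22.99 + 1×32.07 + 4×16.0 = 142.05 g/mol
Mass of Na = 2 × 22.99 = 45.98 g/mol
% Na = 45.98/142.05 × 100 = 32.37%

32.37%


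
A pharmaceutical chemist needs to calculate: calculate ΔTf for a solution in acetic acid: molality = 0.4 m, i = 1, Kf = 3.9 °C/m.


ΔTf = Kf × m × i
= 3.9 × 0.4 × 1
= 1.56 °C

1.56 °C


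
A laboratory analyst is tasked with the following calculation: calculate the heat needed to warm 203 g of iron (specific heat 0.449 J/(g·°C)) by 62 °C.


q = mcΔT = 203 × 0.449 × 62
= 5651.11 J

5651.11 J


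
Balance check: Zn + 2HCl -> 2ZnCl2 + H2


Equation: Zn + 2HCl -> 2ZnCl2 + H2
Check atoms: Cl: 2≠4, H: 2=2, Zn: 1≠2
Not balanced

No, not balanced


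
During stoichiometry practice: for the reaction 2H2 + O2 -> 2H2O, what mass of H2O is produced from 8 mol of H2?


Mole ratio H2O:H2 = 2:2
n(H2O) = 8 × 2/2 = 8.000 mol
mass = 8.000 × 18.02 = 144.16 g

144.16 g


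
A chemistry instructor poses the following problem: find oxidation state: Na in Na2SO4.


Group 1 metal: +1
Oxidation number: +1

+1


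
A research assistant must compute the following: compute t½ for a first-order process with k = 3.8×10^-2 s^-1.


t½ = ln2/k = 0.693147/(3.8×10^-2 s^-1)
= 18.24 s

18.24 s


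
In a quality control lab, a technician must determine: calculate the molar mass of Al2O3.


M(Al2O3) = 2×26.98 + 3×16.0
= 53.96 + 48.0
= 101.96 g/mol

101.96 g/mol


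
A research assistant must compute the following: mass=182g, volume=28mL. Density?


ρ = mass/volume
= 182/28
= 6.5 g/mL

6.5 g/mL


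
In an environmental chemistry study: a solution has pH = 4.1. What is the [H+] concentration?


[H+] = 10^(-pH) = 10^(-4.1)
= 7.94×10^-5 M

7.94×10^-5 M


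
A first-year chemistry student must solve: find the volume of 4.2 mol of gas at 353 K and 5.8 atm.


PV = nRT  (R = 0.08206 L·atm/(mol·K))
V = nRT/P = 4.2×0.08206×353/5.8
= 20.976 L

20.976 L


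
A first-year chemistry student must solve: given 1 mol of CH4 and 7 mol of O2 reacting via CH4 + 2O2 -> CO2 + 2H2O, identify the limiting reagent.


Mole ratio available / coefficient:
  CH4: 1/1 = 1.000
  O2: 7/2 = 3.500
Smaller ratio is limiting.

CH4


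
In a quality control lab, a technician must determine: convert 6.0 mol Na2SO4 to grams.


M(Na2SO4) = 142.05 g/mol
mass = n × M = 6.0 × 142.05 = 852.30 g

852.30 g


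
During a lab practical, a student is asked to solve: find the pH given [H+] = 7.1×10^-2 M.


pH = -log10([H+]) = -log10(7.1×10^-2)
= 2 - log10(7.1)
= 2 - 0.85
= 1.15

1.15


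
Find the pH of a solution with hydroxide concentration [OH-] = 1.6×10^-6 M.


pOH = -log10([OH-]) = -log10(1.6×10^-6)
= 6 - log10(1.6) = 5.8
pH = 14 - pOH = 14 - 5.8 = 8.2

8.2


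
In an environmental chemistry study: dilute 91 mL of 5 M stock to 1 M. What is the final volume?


C1V1 = C2V2
5 × 91 = 1 × V2
V2 = 455/1 = 455.0 mL

455.0 mL


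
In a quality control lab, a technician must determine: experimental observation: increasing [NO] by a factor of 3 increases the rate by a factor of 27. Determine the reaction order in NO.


rate ∝ [NO]^n
3^n = 27 → n = 3
Order in NO: 3

3


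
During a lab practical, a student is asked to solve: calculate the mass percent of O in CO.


M(CO) = 1×12.01 + 1×16.0 = 28.01 g/mol
Mass of O = 1 × 16.0 = 16.00 g/mol
% O = 16.00/28.01 × 100 = 57.12%

57.12%


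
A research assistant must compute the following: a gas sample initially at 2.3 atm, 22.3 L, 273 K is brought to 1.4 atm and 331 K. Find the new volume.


P1V1/T1 = P2V2/T2
V2 = P1V1T2/(T1P2)
= 2.3×22.3×331/(273×1.4)
= 44.419 L

44.419 L


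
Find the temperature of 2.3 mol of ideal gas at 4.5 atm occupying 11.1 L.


PV = nRT  (R = 0.08206 L·atm/(mol·K))
T = PV/(nR) = 4.5×11.1/(2.3×0.08206)
= 49.95/0.188738
= 264.65 K

264.65 K


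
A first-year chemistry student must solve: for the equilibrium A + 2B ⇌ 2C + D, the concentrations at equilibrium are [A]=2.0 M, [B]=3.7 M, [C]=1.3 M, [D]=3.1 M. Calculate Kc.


Kc = [C]^2[D]/([A][B]^2)
= (1.3^2 × 3.1^1)/(2.0^1 × 3.7^2)
= 5.239/27.38
= 0.1913

0.1913


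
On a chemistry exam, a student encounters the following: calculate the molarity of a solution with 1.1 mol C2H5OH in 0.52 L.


M = n/V = 1.1/0.52 = 2.115 mol/L

2.115 M


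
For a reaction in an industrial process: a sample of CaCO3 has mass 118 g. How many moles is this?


M(CaCO3) = 100.09 g/mol
n = mass/M = 118/100.09 = 1.1789 mol

1.1789 mol


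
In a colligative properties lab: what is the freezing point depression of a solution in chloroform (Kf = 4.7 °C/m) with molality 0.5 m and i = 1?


ΔTf = Kf × m × i
= 4.7 × 0.5 × 1
= 2.35 °C

2.35 °C


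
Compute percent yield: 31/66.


% yield = actual/theoretical × 100
= 31/66 × 100
= 46.97%

46.97%


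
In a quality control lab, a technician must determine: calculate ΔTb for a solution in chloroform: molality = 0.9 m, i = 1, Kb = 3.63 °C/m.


ΔTb = Kb × m × i
= 3.63 × 0.9 × 1
= 3.267 °C

3.267 °C


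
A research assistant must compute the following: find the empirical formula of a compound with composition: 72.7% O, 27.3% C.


Assume 100 g sample. Moles of each element:
  O: 72.7/16.0 = 4.544 mol
  C: 27.3/12.01 = 2.273 mol
Divide by smallest (2.273):
  O: 4.544/2.273 = 2.0
  C: 2.273/2.273 = 1.0
Empirical formula: CO2

CO2


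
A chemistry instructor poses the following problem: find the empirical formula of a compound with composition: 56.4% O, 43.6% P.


Assume 100 g sample. Moles of each element:
  O: 56.4/16.0 = 3.525 mol
  P: 43.6/30.97 = 1.408 mol
Divide by smallest (1.408):
  O: 3.525/1.408 = 2.5
  P: 1.408/1.408 = 1.0
Multiply all ratios by 2 to obtain whole numbers.
Empirical formula: P2O5

P2O5


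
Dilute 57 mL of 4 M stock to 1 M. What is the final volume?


C1V1 = C2V2
4 × 57 = 1 × V2
V2 = 228/1 = 228.0 mL

228.0 mL


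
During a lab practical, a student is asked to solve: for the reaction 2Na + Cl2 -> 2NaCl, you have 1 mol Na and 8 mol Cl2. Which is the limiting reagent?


Mole ratio available / coefficient:
  Na: 1/2 = 0.500
  Cl2: 8/1 = 8.000
Smaller ratio is limiting.

Na


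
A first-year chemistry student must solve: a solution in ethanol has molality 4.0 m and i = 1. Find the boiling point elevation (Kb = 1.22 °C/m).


ΔTb = Kb × m × i
= 1.22 × 4.0 × 1
= 4.88 °C

4.88 °C


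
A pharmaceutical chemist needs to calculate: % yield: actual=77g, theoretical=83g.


% yield = actual/theoretical × 100
= 77/83 × 100
= 92.77%

92.77%


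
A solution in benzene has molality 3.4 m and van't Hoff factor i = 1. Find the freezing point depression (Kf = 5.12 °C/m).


ΔTf = Kf × m × i
= 5.12 × 3.4 × 1
= 17.408 °C

17.408 °C


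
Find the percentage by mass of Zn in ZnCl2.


M(ZnCl2) = 1×65.38 + 2×35.45 = 136.28 g/mol
Mass of Zn = 1 × 65.38 = 65.38 g/mol
% Zn = 65.38/136.28 × 100 = 47.97%

47.97%


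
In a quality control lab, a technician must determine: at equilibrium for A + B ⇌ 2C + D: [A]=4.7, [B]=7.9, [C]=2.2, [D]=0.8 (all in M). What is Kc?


Kc = [C]^2[D]/([A][B])
= (2.2^2 × 0.8^1)/(4.7^1 × 7.9^1)
= 3.872/37.13
= 0.1043

0.1043


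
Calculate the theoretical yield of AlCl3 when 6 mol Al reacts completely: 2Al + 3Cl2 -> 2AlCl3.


Mole ratio AlCl3:Al = 2:2
n(AlCl3) = 6 × 2/2 = 6.000 mol
mass = 6.000 × 133.33 = 799.98 g

799.98 g


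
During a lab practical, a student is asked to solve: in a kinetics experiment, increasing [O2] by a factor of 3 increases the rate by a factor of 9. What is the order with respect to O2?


rate ∝ [O2]^n
3^n = 9 → n = 2
Order in O2: 2

2


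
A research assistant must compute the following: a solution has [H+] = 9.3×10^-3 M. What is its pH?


pH = -log10([H+]) = -log10(9.3×10^-3)
= 3 - log10(9.3)
= 3 - 0.97
= 2.03

2.03


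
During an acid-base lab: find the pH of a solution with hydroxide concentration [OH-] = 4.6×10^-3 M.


pOH = -log10([OH-]) = -log10(4.6×10^-3)
= 3 - log10(4.6) = 2.34
pH = 14 - pOH = 14 - 2.34 = 11.66

11.66


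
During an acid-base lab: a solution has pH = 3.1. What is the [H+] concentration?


[H+] = 10^(-pH) = 10^(-3.1)
= 7.94×10^-4 M

7.94×10^-4 M


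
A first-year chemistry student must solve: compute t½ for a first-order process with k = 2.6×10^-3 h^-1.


t½ = ln2/k = 0.693147/(2.6×10^-3 h^-1)
= 266.6 h

266.6 h


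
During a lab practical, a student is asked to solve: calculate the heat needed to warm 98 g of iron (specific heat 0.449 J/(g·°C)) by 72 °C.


q = mcΔT = 98 × 0.449 × 72
= 3168.14 J

3168.14 J


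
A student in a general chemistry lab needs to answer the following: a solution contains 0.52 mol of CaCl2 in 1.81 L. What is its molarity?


M = n/V = 0.52/1.81 = 0.287 mol/L

0.287 M
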